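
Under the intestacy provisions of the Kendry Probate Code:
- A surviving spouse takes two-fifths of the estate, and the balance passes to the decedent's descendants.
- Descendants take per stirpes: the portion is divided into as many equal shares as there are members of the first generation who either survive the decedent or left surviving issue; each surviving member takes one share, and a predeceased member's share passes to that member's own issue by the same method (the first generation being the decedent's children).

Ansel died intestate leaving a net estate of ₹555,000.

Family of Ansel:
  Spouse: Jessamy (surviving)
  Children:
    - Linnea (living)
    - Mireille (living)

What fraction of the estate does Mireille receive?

Jessamy takes two-fifths of ₹555,000 = ₹222,000. The remaining ₹333,000 passes to the descendants.
The descendants' portion (₹333,000) is divided into 2 shares of ₹166,500: Linnea and Mireille each take ₹166,500.

Mireille receives 3/10 of the estate.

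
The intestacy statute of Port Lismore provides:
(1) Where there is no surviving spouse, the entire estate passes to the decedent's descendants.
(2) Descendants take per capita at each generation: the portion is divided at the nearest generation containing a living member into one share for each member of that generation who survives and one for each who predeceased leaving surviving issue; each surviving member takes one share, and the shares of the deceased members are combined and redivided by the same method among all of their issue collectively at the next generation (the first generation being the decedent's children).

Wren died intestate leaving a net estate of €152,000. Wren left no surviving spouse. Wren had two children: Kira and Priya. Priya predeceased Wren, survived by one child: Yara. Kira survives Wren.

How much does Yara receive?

Yara receives €76,000.

The entire €152,000 passes to the descendants.
That amount (€152,000) is divided at the children's generation into 2 shares of €76,000. Kira takes €76,000. The remaining share for the deceased Priya (€76,000) is carried to the next generation.
That pool (€76,000) passes entirely to Yara, the sole taker at the grandchildren's generation.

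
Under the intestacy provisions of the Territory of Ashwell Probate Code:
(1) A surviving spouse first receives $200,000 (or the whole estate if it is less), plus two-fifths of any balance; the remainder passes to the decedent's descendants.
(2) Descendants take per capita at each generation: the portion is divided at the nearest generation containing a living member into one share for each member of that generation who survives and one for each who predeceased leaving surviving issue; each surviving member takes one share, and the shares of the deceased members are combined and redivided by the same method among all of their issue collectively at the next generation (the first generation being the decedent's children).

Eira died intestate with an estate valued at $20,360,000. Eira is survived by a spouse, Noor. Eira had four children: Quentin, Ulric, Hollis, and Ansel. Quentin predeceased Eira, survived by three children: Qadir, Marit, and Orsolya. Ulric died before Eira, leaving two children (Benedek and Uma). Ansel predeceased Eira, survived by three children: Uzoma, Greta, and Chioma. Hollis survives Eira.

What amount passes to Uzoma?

Uzoma receives $1,134,000.

Noor first takes $200,000, leaving a balance of $20,160,000. Noor then takes two-fifths of the balance ($8,064,000), for a total of $8,264,000. The remaining $12,096,000 passes to the descendants.
The descendants' portion ($12,096,000) is divided at the children's generation into 4 shares of $3,024,000. Hollis takes $3,024,000. The 3 shares of the deceased (Quentin, Ulric, and Ansel) are combined into a pool of $9,072,000.
That pool ($9,072,000) is divided at the grandchildren's generation equally among Qadir, Marit, Orsolya, Benedek, Uma, Uzoma, Greta, and Chioma: $1,134,000 each.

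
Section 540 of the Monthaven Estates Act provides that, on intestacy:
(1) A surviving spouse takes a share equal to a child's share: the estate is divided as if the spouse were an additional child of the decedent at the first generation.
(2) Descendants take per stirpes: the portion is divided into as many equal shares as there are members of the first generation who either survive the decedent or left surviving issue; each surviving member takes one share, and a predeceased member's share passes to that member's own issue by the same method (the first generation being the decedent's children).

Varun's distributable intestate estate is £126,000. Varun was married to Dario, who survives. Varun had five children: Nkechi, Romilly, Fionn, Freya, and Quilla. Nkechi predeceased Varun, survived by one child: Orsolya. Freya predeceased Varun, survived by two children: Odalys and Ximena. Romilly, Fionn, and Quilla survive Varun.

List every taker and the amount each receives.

The spouse counts as an additional share at the children's level, so there are 6 primary shares of £21,000. Dario takes one such share (£21,000).
The children's combined portion (£105,000) is divided into 5 shares of £21,000: Romilly, Fionn, and Quilla each take £21,000; Nkechi's £21,000 share passes to Nkechi's issue; Freya's £21,000 share passes to Freya's issue.
Nkechi's share (£21,000) passes entirely to Orsolya.
Freya's share (£21,000) is divided into 2 shares of £10,500: Odalys and Ximena each take £10,500.

Dario: £21,000; Orsolya: £21,000; Romilly: £21,000; Fionn: £21,000; Odalys: £10,500; Ximena: £10,500; Quilla: £21,000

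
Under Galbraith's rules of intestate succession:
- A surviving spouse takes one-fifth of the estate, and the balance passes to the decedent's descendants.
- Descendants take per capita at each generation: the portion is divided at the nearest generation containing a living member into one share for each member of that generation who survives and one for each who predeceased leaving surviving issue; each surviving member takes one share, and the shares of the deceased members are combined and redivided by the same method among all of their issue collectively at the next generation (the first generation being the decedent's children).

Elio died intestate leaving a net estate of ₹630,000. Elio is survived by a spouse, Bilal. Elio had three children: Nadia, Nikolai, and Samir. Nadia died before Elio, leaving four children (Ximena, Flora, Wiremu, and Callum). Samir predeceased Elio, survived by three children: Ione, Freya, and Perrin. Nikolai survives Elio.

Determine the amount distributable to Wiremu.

Bilal takes one-fifth of ₹630,000 = ₹126,000. The remaining ₹504,000 passes to the descendants.
The descendants' portion (₹504,000) is divided at the children's generation into 3 shares of ₹168,000. Nikolai takes ₹168,000. The 2 shares of the deceased (Nadia and Samir) are combined into a pool of ₹336,000.
That pool (₹336,000) is divided at the grandchildren's generation equally among Ximena, Flora, Wiremu, Callum, Ione, Freya, and Perrin: ₹48,000 each.

Wiremu receives ₹48,000.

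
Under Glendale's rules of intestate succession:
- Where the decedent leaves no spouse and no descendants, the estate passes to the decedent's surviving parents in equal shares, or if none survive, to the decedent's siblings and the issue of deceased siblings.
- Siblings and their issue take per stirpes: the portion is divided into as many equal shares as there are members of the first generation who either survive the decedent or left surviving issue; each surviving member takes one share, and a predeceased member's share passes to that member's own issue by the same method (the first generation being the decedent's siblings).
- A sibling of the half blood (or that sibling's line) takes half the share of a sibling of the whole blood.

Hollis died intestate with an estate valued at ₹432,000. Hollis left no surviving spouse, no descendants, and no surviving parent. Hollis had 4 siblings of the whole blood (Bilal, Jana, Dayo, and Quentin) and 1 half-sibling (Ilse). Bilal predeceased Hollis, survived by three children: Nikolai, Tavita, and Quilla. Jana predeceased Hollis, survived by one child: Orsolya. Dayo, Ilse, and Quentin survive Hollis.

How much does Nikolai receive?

The entire ₹432,000 passes to the siblings and their issue.
Counting each half-blood sibling's line as half a unit, there are 9/2 units in ₹432,000, so one unit is ₹96,000. Whole-blood lines (Bilal, Jana, Dayo, and Quentin) take ₹96,000 each; half-blood lines (Ilse) take ₹48,000 each.
Bilal's share (₹96,000) is divided into 3 shares of ₹32,000: Nikolai, Tavita, and Quilla each take ₹32,000.
Jana's share (₹96,000) passes entirely to Orsolya.

Nikolai receives ₹32,000.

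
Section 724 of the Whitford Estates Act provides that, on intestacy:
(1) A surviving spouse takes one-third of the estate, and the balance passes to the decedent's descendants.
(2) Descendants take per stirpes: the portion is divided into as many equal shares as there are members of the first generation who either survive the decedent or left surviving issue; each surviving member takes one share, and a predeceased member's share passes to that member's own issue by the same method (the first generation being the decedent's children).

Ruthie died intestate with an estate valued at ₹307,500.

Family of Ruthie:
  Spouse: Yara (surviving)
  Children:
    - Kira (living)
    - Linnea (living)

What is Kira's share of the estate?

Yara takes one-third of ₹307,500 = ₹102,500. The remaining ₹205,000 passes to the descendants.
The descendants' portion (₹205,000) is divided into 2 shares of ₹102,500: Kira and Linnea each take ₹102,500.

Kira receives ₹102,500.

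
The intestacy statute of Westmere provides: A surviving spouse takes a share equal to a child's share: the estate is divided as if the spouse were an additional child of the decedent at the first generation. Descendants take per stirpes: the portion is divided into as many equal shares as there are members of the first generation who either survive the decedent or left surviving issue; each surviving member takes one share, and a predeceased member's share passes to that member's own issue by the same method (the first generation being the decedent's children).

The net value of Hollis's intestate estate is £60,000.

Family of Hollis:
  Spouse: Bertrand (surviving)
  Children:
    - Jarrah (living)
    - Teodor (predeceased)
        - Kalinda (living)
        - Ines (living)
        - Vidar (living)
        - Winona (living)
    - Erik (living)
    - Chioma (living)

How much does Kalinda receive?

The spouse counts as an additional share at the children's level, so there are 5 primary shares of £12,000. Bertrand takes one such share (£12,000).
The children's combined portion (£48,000) is divided into 4 shares of £12,000: Jarrah, Erik, and Chioma each take £12,000; Teodor's £12,000 share passes to Teodor's issue.
Teodor's share (£12,000) is divided into 4 shares of £3,000: Kalinda, Ines, Vidar, and Winona each take £3,000.

Kalinda receives £3,000.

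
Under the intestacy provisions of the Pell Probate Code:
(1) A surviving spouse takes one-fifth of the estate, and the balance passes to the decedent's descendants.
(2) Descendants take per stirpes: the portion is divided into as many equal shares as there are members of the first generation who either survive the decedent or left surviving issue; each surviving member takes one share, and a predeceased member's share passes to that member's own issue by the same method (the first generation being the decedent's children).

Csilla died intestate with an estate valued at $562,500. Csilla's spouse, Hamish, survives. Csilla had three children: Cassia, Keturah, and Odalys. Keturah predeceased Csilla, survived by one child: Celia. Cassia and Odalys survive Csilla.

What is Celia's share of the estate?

Celia receives $150,000.

Hamish takes one-fifth of $562,500 = $112,500. The remaining $450,000 passes to the descendants.
The descendants' portion ($450,000) is divided into 3 shares of $150,000: Cassia and Odalys each take $150,000; Keturah's $150,000 share passes to Keturah's issue.
Keturah's share ($150,000) passes entirely to Celia.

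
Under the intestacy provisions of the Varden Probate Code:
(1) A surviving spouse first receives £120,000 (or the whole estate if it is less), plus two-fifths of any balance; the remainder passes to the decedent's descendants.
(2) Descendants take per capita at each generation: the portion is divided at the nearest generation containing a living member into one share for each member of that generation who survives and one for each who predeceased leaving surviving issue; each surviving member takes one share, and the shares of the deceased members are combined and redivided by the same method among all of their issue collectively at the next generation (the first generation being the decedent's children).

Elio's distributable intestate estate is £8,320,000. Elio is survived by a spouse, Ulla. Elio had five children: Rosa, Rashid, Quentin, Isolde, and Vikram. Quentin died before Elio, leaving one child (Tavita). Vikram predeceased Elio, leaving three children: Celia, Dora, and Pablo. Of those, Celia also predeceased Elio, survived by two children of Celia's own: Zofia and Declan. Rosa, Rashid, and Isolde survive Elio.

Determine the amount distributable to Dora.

Ulla first takes £120,000, leaving a balance of £8,200,000. Ulla then takes two-fifths of the balance (£3,280,000), for a total of £3,400,000. The remaining £4,920,000 passes to the descendants.
The descendants' portion (£4,920,000) is divided at the children's generation into 5 shares of £984,000. Rosa, Rashid, and Isolde each take £984,000. The 2 shares of the deceased (Quentin and Vikram) are combined into a pool of £1,968,000.
That pool (£1,968,000) is divided at the grandchildren's generation into 4 shares of £492,000. Tavita, Dora, and Pablo each take £492,000. The remaining share for the deceased Celia (£492,000) is carried to the next generation.
That pool (£492,000) is divided at the great-grandchildren's generation equally among Zofia and Declan: £246,000 each.

Dora receives £492,000.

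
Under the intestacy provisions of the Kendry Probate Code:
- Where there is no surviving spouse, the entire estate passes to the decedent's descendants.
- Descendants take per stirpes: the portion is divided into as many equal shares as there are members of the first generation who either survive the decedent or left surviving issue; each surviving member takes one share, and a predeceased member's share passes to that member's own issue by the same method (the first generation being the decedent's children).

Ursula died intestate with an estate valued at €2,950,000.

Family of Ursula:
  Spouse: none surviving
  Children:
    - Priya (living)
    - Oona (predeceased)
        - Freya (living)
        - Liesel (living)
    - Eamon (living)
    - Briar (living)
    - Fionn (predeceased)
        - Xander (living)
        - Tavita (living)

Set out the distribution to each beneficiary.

The entire €2,950,000 passes to the descendants.
That amount (€2,950,000) is divided into 5 shares of €590,000: Priya, Eamon, and Briar each take €590,000; Oona's €590,000 share passes to Oona's issue; Fionn's €590,000 share passes to Fionn's issue.
Oona's share (€590,000) is divided into 2 shares of €295,000: Freya and Liesel each take €295,000.
Fionn's share (€590,000) is divided into 2 shares of €295,000: Xander and Tavita each take €295,000.

Priya: €590,000; Freya: €295,000; Liesel: €295,000; Eamon: €590,000; Briar: €590,000; Xander: €295,000; Tavita: €295,000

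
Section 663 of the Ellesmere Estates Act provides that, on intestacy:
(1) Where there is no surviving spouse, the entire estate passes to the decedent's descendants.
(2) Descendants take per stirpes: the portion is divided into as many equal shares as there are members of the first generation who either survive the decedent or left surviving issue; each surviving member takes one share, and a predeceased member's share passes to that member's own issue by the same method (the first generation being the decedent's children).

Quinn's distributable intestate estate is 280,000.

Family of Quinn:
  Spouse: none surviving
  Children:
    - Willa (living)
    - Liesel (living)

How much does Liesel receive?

Liesel receives 140,000.

The entire 280,000 passes to the descendants.
That amount (280,000) is divided into 2 shares of 140,000: Willa and Liesel each take 140,000.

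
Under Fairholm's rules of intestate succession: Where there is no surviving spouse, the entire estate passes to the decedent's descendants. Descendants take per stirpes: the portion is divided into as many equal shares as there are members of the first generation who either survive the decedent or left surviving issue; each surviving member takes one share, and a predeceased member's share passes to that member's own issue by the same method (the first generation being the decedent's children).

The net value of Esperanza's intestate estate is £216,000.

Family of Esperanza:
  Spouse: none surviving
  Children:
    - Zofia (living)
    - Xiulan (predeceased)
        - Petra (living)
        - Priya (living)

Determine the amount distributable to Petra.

Petra receives £54,000.

The entire £216,000 passes to the descendants.
That amount (£216,000) is divided into 2 shares of £108,000: Zofia takes £108,000; Xiulan's £108,000 share passes to Xiulan's issue.
Xiulan's share (£108,000) is divided into 2 shares of £54,000: Petra and Priya each take £54,000.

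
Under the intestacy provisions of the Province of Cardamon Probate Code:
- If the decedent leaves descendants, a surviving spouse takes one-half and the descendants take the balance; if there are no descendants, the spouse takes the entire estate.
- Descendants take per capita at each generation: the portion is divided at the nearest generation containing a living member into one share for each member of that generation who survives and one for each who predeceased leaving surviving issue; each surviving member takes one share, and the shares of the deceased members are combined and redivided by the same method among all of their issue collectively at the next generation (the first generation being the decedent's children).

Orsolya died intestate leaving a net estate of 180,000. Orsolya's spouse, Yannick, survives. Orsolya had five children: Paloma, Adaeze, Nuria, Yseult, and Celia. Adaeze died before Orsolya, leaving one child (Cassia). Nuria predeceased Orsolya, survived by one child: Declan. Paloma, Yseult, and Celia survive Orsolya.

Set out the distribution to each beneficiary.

Yannick takes one-half of 180,000 = 90,000. The remaining 90,000 passes to the descendants.
The descendants' portion (90,000) is divided at the children's generation into 5 shares of 18,000. Paloma, Yseult, and Celia each take 18,000. The 2 shares of the deceased (Adaeze and Nuria) are combined into a pool of 36,000.
That pool (36,000) is divided at the grandchildren's generation equally among Cassia and Declan: 18,000 each.

Yannick: 90,000; Paloma: 18,000; Cassia: 18,000; Declan: 18,000; Yseult: 18,000; Celia: 18,000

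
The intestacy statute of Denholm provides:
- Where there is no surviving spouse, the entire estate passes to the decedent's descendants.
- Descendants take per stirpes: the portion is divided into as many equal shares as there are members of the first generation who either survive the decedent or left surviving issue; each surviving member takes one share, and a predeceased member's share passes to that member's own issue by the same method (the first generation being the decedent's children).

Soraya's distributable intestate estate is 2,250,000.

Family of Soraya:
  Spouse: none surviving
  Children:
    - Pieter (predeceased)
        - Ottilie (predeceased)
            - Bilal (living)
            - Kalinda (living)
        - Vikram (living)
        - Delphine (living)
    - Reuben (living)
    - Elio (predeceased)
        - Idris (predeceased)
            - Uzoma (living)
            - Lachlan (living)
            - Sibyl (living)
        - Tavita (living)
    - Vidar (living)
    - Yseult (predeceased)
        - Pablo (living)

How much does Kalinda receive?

The entire 2,250,000 passes to the descendants.
That amount (2,250,000) is divided into 5 shares of 450,000: Reuben and Vidar each take 450,000; Pieter's 450,000 share passes to Pieter's issue; Elio's 450,000 share passes to Elio's issue; Yseult's 450,000 share passes to Yseult's issue.
Pieter's share (450,000) is divided into 3 shares of 150,000: Vikram and Delphine each take 150,000; Ottilie's 150,000 share passes to Ottilie's issue.
Ottilie's share (150,000) is divided into 2 shares of 75,000: Bilal and Kalinda each take 75,000.
Elio's share (450,000) is divided into 2 shares of 225,000: Tavita takes 225,000; Idris's 225,000 share passes to Idris's issue.
Idris's share (225,000) is divided into 3 shares of 75,000: Uzoma, Lachlan, and Sibyl each take 75,000.
Yseult's share (450,000) passes entirely to Pablo.

Kalinda receives 75,000.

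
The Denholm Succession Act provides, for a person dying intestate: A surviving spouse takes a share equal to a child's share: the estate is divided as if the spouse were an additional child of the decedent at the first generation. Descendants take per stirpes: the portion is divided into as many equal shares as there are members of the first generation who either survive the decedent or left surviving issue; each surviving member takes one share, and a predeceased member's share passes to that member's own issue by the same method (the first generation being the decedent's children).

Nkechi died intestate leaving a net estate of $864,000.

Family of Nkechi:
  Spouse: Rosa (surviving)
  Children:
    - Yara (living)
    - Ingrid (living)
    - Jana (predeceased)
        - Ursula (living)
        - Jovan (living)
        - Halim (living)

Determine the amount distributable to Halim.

Halim receives $72,000.

The spouse counts as an additional share at the children's level, so there are 4 primary shares of $216,000. Rosa takes one such share ($216,000).
The children's combined portion ($648,000) is divided into 3 shares of $216,000: Yara and Ingrid each take $216,000; Jana's $216,000 share passes to Jana's issue.
Jana's share ($216,000) is divided into 3 shares of $72,000: Ursula, Jovan, and Halim each take $72,000.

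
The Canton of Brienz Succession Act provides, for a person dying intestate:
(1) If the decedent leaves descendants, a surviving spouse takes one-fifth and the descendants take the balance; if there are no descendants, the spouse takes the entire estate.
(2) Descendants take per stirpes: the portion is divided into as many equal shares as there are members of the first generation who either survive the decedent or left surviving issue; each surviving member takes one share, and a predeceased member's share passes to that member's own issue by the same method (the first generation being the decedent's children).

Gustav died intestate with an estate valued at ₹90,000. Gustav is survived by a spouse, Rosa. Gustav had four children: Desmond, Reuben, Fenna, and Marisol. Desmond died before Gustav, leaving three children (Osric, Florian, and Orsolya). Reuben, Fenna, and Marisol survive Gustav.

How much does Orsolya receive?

Rosa takes one-fifth of ₹90,000 = ₹18,000. The remaining ₹72,000 passes to the descendants.
The descendants' portion (₹72,000) is divided into 4 shares of ₹18,000: Reuben, Fenna, and Marisol each take ₹18,000; Desmond's ₹18,000 share passes to Desmond's issue.
Desmond's share (₹18,000) is divided into 3 shares of ₹6,000: Osric, Florian, and Orsolya each take ₹6,000.

Orsolya receives ₹6,000.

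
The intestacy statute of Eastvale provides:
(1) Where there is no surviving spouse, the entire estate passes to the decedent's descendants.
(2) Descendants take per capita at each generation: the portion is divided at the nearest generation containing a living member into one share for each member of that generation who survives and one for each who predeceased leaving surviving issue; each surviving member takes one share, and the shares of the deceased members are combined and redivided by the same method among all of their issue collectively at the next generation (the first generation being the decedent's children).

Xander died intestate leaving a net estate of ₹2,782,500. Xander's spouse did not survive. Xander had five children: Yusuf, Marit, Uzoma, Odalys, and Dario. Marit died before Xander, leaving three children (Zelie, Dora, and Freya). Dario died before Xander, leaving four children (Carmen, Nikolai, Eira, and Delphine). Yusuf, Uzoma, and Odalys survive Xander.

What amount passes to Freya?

The entire ₹2,782,500 passes to the descendants.
That amount (₹2,782,500) is divided at the children's generation into 5 shares of ₹556,500. Yusuf, Uzoma, and Odalys each take ₹556,500. The 2 shares of the deceased (Marit and Dario) are combined into a pool of ₹1,113,000.
That pool (₹1,113,000) is divided at the grandchildren's generation equally among Zelie, Dora, Freya, Carmen, Nikolai, Eira, and Delphine: ₹159,000 each.

Freya receives ₹159,000.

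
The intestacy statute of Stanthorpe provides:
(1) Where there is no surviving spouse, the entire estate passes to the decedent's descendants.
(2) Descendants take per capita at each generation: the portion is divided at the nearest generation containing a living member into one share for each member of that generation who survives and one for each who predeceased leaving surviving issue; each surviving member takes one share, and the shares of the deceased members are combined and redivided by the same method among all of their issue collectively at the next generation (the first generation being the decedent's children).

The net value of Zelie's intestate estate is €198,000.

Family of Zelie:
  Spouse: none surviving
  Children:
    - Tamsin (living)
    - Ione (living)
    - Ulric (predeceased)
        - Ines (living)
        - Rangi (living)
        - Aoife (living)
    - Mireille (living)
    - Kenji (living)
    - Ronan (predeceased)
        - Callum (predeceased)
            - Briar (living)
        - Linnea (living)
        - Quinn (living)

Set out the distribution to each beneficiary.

Tamsin: €33,000; Ione: €33,000; Ines: €11,000; Rangi: €11,000; Aoife: €11,000; Mireille: €33,000; Kenji: €33,000; Briar: €11,000; Linnea: €11,000; Quinn: €11,000

The entire €198,000 passes to the descendants.
That amount (€198,000) is divided at the children's generation into 6 shares of €33,000. Tamsin, Ione, Mireille, and Kenji each take €33,000. The 2 shares of the deceased (Ulric and Ronan) are combined into a pool of €66,000.
That pool (€66,000) is divided at the grandchildren's generation into 6 shares of €11,000. Ines, Rangi, Aoife, Linnea, and Quinn each take €11,000. The remaining share for the deceased Callum (€11,000) is carried to the next generation.
That pool (€11,000) passes entirely to Briar, the sole taker at the great-grandchildren's generation.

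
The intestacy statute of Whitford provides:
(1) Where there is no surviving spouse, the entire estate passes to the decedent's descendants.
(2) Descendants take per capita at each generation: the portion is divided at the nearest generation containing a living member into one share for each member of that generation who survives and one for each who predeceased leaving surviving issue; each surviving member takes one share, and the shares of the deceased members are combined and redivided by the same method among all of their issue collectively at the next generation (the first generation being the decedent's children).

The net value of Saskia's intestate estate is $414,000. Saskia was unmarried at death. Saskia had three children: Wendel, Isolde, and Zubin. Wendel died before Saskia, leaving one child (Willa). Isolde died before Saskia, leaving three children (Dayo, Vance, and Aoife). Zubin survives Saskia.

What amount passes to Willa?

The entire $414,000 passes to the descendants.
That amount ($414,000) is divided at the children's generation into 3 shares of $138,000. Zubin takes $138,000. The 2 shares of the deceased (Wendel and Isolde) are combined into a pool of $276,000.
That pool ($276,000) is divided at the grandchildren's generation equally among Willa, Dayo, Vance, and Aoife: $69,000 each.

Willa receives $69,000.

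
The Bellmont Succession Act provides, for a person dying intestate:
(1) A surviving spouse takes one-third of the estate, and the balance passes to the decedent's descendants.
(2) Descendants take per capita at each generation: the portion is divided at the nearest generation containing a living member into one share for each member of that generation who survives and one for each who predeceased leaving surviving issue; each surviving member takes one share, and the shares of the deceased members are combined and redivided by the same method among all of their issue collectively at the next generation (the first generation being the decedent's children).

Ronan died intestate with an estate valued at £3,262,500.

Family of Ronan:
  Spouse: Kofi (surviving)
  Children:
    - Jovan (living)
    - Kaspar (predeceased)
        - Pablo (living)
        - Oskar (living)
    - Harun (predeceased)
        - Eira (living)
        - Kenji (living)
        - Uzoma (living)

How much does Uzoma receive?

Kofi takes one-third of £3,262,500 = £1,087,500. The remaining £2,175,000 passes to the descendants.
The descendants' portion (£2,175,000) is divided at the children's generation into 3 shares of £725,000. Jovan takes £725,000. The 2 shares of the deceased (Kaspar and Harun) are combined into a pool of £1,450,000.
That pool (£1,450,000) is divided at the grandchildren's generation equally among Pablo, Oskar, Eira, Kenji, and Uzoma: £290,000 each.

Uzoma receives £290,000.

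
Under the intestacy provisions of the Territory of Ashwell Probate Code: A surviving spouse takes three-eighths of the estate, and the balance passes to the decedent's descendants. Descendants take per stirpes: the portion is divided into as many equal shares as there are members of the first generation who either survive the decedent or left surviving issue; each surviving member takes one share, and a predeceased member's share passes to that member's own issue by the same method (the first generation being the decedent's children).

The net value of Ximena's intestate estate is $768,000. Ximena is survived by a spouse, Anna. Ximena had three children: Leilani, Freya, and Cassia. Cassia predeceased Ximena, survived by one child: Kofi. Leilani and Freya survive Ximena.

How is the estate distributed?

Anna: $288,000; Leilani: $160,000; Freya: $160,000; Kofi: $160,000

Anna takes three-eighths of $768,000 = $288,000. The remaining $480,000 passes to the descendants.
The descendants' portion ($480,000) is divided into 3 shares of $160,000: Leilani and Freya each take $160,000; Cassia's $160,000 share passes to Cassia's issue.
Cassia's share ($160,000) passes entirely to Kofi.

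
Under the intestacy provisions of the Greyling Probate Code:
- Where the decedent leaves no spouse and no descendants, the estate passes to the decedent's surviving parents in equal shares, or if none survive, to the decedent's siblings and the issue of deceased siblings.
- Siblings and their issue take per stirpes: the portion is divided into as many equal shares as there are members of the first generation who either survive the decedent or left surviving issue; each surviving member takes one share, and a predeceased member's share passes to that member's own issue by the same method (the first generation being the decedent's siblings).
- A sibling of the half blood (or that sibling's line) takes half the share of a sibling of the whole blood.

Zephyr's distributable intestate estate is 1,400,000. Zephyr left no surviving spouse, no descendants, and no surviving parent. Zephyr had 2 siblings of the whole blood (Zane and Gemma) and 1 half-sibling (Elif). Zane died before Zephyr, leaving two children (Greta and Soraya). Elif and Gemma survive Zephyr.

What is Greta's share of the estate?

Greta receives 280,000.

The entire 1,400,000 passes to the siblings and their issue.
Counting each half-blood sibling's line as half a unit, there are 5/2 units in 1,400,000, so one unit is 560,000. Whole-blood lines (Zane and Gemma) take 560,000 each; half-blood lines (Elif) take 280,000 each.
Zane's share (560,000) is divided into 2 shares of 280,000: Greta and Soraya each take 280,000.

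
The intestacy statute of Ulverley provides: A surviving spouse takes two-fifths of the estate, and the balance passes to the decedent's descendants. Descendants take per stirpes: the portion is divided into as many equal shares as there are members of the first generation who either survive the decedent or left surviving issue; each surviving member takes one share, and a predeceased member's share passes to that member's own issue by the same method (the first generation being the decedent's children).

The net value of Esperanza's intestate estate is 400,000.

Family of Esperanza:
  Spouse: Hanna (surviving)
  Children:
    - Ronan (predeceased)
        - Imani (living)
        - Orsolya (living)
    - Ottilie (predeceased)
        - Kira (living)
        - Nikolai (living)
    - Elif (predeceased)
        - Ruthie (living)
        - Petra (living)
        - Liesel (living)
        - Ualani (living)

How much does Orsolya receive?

Orsolya receives 40,000.

Hanna takes two-fifths of 400,000 = 160,000. The remaining 240,000 passes to the descendants.
The descendants' portion (240,000) is divided into 3 shares of 80,000: Ronan's 80,000 share passes to Ronan's issue; Ottilie's 80,000 share passes to Ottilie's issue; Elif's 80,000 share passes to Elif's issue.
Ronan's share (80,000) is divided into 2 shares of 40,000: Imani and Orsolya each take 40,000.
Ottilie's share (80,000) is divided into 2 shares of 40,000: Kira and Nikolai each take 40,000.
Elif's share (80,000) is divided into 4 shares of 20,000: Ruthie, Petra, Liesel, and Ualani each take 20,000.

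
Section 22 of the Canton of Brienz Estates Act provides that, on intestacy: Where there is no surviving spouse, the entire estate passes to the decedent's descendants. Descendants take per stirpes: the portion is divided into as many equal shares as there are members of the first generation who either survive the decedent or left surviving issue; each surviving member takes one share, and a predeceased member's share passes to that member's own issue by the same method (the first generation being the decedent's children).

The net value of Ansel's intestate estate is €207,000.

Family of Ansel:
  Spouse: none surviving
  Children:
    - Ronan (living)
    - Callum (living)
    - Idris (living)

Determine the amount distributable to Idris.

Idris receives €69,000.

The entire €207,000 passes to the descendants.
That amount (€207,000) is divided into 3 shares of €69,000: Ronan, Callum, and Idris each take €69,000.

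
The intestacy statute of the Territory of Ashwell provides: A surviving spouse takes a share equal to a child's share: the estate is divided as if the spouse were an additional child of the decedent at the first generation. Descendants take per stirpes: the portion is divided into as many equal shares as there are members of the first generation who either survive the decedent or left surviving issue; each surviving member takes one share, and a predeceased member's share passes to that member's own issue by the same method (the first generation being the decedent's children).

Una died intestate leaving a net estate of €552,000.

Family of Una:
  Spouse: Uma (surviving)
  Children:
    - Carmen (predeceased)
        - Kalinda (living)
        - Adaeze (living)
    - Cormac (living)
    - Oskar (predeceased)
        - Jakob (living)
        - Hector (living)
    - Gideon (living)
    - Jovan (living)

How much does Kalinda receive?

Kalinda receives €46,000.

The spouse counts as an additional share at the children's level, so there are 6 primary shares of €92,000. Uma takes one such share (€92,000).
The children's combined portion (€460,000) is divided into 5 shares of €92,000: Cormac, Gideon, and Jovan each take €92,000; Carmen's €92,000 share passes to Carmen's issue; Oskar's €92,000 share passes to Oskar's issue.
Carmen's share (€92,000) is divided into 2 shares of €46,000: Kalinda and Adaeze each take €46,000.
Oskar's share (€92,000) is divided into 2 shares of €46,000: Jakob and Hector each take €46,000.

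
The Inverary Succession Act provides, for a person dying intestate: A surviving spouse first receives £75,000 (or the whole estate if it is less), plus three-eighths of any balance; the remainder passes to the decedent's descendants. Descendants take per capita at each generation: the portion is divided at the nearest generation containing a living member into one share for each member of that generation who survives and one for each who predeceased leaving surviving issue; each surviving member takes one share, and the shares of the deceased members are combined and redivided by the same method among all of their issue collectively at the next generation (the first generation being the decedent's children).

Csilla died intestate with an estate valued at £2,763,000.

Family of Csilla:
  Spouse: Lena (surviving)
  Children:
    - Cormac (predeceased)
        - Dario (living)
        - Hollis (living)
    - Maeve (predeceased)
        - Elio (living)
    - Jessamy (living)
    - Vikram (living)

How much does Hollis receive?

Lena first takes £75,000, leaving a balance of £2,688,000. Lena then takes three-eighths of the balance (£1,008,000), for a total of £1,083,000. The remaining £1,680,000 passes to the descendants.
The descendants' portion (£1,680,000) is divided at the children's generation into 4 shares of £420,000. Jessamy and Vikram each take £420,000. The 2 shares of the deceased (Cormac and Maeve) are combined into a pool of £840,000.
That pool (£840,000) is divided at the grandchildren's generation equally among Dario, Hollis, and Elio: £280,000 each.

Hollis receives £280,000.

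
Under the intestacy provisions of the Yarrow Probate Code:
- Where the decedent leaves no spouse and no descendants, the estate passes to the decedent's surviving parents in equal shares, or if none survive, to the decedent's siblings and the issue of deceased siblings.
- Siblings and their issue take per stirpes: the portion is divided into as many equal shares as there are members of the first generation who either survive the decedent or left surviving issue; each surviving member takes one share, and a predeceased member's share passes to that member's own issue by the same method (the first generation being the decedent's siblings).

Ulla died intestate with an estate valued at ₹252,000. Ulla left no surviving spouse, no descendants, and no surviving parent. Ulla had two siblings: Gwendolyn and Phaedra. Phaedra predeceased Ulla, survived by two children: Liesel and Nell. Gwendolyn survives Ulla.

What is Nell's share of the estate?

The entire ₹252,000 passes to the siblings and their issue.
That amount (₹252,000) is divided into 2 shares of ₹126,000: Gwendolyn takes ₹126,000; Phaedra's ₹126,000 share passes to Phaedra's issue.
Phaedra's share (₹126,000) is divided into 2 shares of ₹63,000: Liesel and Nell each take ₹63,000.

Nell receives ₹63,000.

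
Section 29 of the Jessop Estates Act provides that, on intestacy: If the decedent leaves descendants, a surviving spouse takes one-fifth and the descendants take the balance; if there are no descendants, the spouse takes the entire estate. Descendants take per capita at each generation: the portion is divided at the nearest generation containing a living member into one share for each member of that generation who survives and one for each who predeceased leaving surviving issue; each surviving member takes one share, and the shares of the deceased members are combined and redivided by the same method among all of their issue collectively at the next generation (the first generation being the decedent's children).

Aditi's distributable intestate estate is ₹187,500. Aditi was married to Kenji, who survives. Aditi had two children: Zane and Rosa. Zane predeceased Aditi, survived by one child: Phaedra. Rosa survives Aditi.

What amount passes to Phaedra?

Phaedra receives ₹75,000.

Kenji takes one-fifth of ₹187,500 = ₹37,500. The remaining ₹150,000 passes to the descendants.
The descendants' portion (₹150,000) is divided at the children's generation into 2 shares of ₹75,000. Rosa takes ₹75,000. The remaining share for the deceased Zane (₹75,000) is carried to the next generation.
That pool (₹75,000) passes entirely to Phaedra, the sole taker at the grandchildren's generation.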